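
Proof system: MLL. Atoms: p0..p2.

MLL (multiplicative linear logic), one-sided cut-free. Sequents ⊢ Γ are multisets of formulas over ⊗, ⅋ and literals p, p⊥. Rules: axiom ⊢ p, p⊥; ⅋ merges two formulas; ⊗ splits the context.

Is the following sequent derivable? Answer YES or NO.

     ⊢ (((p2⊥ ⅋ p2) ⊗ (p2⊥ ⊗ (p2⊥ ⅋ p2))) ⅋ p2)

Proof tree:
[⅋]  ⊢ (((p2⊥ ⅋ p2) ⊗ (p2⊥ ⊗ (p2⊥ ⅋ p2))) ⅋ p2)
  [⊗]  ⊢ p2, ((p2⊥ ⅋ p2) ⊗ (p2⊥ ⊗ (p2⊥ ⅋ p2)))
    [⅋]  ⊢ (p2⊥ ⅋ p2)
      [Ax]  ⊢ p2, p2⊥
    [⊗]  ⊢ p2, (p2⊥ ⊗ (p2⊥ ⅋ p2))
      [Ax]  ⊢ p2, p2⊥
      [⅋]  ⊢ (p2⊥ ⅋ p2)
        [Ax]  ⊢ p2, p2⊥

Result: YES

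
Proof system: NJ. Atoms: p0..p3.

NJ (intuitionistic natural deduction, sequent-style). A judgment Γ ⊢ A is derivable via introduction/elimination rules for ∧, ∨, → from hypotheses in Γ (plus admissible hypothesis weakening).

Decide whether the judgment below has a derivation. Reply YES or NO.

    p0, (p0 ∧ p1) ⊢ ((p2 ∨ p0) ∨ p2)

Derivation (root first):
[∨I₁] p0, (p0 ∧ p1) ⊢ ((p2 ∨ p0) ∨ p2)
  [∨I₂] p0, (p0 ∧ p1) ⊢ (p2 ∨ p0)
    [Wk] p0, (p0 ∧ p1) ⊢ p0
      [Ax] p0 ⊢ p0

Result: YES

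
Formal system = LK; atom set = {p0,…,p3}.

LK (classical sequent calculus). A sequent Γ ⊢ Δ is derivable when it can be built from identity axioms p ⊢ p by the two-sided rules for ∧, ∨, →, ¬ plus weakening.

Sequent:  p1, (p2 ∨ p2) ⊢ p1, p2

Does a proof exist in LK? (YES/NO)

Derivation (root first):
[∨L] p1, (p2 ∨ p2) ⊢ p1, p2
  [Ax] p2 ⊢ p2
  [WL] p1, p2 ⊢ p1
    [Ax] p1 ⊢ p1

Result: YES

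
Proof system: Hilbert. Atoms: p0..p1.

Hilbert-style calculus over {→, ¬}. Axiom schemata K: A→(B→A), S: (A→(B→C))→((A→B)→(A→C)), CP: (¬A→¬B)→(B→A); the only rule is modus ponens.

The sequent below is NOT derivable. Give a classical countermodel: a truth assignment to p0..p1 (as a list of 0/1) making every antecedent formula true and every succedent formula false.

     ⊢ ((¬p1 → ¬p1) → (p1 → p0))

Truth-table refutation:
  v=00: Γ:[] Δ:[((¬p1 → ¬p1) → (p1 → p0))=T] refutes=False
  v=01: Γ:[] Δ:[((¬p1 → ¬p1) → (p1 → p0))=F] refutes=True  ← countermodel

Result: [0, 1]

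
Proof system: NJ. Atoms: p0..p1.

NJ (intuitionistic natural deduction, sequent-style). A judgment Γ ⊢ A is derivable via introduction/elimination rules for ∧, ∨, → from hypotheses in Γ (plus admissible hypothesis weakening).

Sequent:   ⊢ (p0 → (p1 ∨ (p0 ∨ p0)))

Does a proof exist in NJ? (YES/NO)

Derivation (root first):
[→I]  ⊢ (p0 → (p1 ∨ (p0 ∨ p0)))
  [∨I₂] p0 ⊢ (p1 ∨ (p0 ∨ p0))
    [∨I₂] p0 ⊢ (p0 ∨ p0)
      [Ax] p0 ⊢ p0

Result: YES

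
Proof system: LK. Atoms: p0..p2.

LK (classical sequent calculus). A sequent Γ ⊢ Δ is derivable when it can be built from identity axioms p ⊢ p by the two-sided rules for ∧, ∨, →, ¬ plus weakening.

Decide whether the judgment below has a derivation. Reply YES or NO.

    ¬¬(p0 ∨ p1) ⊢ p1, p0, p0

Derivation trace:
[¬L] ¬¬(p0 ∨ p1) ⊢ p1, p0, p0
  [WR]  ⊢ p1, p0, ¬(p0 ∨ p1), p0
    [¬R]  ⊢ p1, p0, ¬(p0 ∨ p1)
      [∨L] (p0 ∨ p1) ⊢ p1, p0
        [Ax] p0 ⊢ p0
        [Ax] p1 ⊢ p1

Result: YES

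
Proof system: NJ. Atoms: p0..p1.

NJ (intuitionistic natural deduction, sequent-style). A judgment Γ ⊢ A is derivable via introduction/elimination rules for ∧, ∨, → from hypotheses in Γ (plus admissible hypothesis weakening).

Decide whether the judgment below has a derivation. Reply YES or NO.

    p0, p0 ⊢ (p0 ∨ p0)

Proof tree:
[∨I₂] p0, p0 ⊢ (p0 ∨ p0)
  [Wk] p0, p0 ⊢ p0
    [Ax] p0 ⊢ p0

Result: YES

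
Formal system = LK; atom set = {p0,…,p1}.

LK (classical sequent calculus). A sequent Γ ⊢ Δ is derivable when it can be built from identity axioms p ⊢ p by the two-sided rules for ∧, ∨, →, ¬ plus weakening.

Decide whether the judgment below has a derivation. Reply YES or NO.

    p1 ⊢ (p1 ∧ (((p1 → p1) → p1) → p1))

Derivation trace:
[∧R] p1 ⊢ (p1 ∧ (((p1 → p1) → p1) → p1))
  [Ax] p1 ⊢ p1
  [→R]  ⊢ (((p1 → p1) → p1) → p1)
    [→L] ((p1 → p1) → p1) ⊢ p1
      [→R]  ⊢ (p1 → p1)
        [Ax] p1 ⊢ p1
      [Ax] p1 ⊢ p1

Result: YES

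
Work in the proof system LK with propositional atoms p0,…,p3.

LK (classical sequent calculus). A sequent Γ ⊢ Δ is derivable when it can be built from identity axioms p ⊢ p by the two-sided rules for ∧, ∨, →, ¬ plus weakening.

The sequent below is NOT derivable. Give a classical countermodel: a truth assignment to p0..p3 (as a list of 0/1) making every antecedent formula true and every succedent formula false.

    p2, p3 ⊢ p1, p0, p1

Search for a countermodel by truth-table:
  v=0000: Γ:[p2=F, p3=F] Δ:[p1=F, p0=F, p1=F] refutes=False
  v=0001: Γ:[p2=F, p3=T] Δ:[p1=F, p0=F, p1=F] refutes=False
  v=0010: Γ:[p2=T, p3=F] Δ:[p1=F, p0=F, p1=F] refutes=False
  v=0011: Γ:[p2=T, p3=T] Δ:[p1=F, p0=F, p1=F] refutes=True  ← countermodel

Result: [0, 0, 1, 1]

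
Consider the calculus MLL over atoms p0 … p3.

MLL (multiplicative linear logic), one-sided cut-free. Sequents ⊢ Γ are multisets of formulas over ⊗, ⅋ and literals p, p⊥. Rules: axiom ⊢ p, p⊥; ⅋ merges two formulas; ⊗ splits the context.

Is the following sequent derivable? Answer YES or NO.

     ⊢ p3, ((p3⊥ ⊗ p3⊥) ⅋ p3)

Derivation trace:
[⅋]  ⊢ p3, ((p3⊥ ⊗ p3⊥) ⅋ p3)
  [⊗]  ⊢ p3, p3, (p3⊥ ⊗ p3⊥)
    [Ax]  ⊢ p3, p3⊥
    [Ax]  ⊢ p3, p3⊥

Result: YES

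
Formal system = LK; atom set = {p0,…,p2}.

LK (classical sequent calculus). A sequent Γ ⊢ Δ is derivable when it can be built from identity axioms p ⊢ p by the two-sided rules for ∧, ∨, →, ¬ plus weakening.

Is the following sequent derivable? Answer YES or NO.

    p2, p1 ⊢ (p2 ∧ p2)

Derivation (root first):
[WL] p2, p1 ⊢ (p2 ∧ p2)
  [∧R] p2 ⊢ (p2 ∧ p2)
    [Ax] p2 ⊢ p2
    [Ax] p2 ⊢ p2

Result: YES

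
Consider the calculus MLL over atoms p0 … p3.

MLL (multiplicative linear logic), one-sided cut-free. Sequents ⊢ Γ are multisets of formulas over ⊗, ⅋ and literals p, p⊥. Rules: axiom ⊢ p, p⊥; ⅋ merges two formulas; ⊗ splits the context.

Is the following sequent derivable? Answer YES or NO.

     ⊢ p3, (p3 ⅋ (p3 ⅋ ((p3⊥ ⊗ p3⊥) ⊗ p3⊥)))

Derivation (root first):
[⅋]  ⊢ p3, (p3 ⅋ (p3 ⅋ ((p3⊥ ⊗ p3⊥) ⊗ p3⊥)))
  [⅋]  ⊢ p3, p3, (p3 ⅋ ((p3⊥ ⊗ p3⊥) ⊗ p3⊥))
    [⊗]  ⊢ p3, p3, p3, ((p3⊥ ⊗ p3⊥) ⊗ p3⊥)
      [⊗]  ⊢ p3, p3, (p3⊥ ⊗ p3⊥)
        [Ax]  ⊢ p3, p3⊥
        [Ax]  ⊢ p3, p3⊥
      [Ax]  ⊢ p3, p3⊥

Result: YES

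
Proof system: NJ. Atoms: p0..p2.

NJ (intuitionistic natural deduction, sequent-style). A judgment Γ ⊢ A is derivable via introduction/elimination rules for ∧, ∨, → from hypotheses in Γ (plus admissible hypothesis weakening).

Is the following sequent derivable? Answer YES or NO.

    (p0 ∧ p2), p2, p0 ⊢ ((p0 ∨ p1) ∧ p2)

Proof tree:
[∧I] (p0 ∧ p2), p2, p0 ⊢ ((p0 ∨ p1) ∧ p2)
  [∨I₁] p0, (p0 ∧ p2) ⊢ (p0 ∨ p1)
    [Wk] p0, (p0 ∧ p2) ⊢ p0
      [Ax] p0 ⊢ p0
  [Ax] p2 ⊢ p2

Result: YES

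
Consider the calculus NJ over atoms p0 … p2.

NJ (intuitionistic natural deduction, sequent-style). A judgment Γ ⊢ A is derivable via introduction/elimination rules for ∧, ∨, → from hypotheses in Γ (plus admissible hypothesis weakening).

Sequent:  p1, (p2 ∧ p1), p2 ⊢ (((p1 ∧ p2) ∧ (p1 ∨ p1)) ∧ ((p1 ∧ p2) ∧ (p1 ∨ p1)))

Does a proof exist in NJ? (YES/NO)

Derivation trace:
[∧I] p1, (p2 ∧ p1), p2 ⊢ (((p1 ∧ p2) ∧ (p1 ∨ p1)) ∧ ((p1 ∧ p2) ∧ (p1 ∨ p1)))
  [∧I] p1, p2, (p2 ∧ p1) ⊢ ((p1 ∧ p2) ∧ (p1 ∨ p1))
    [∧I] p1, p2 ⊢ (p1 ∧ p2)
      [Ax] p1 ⊢ p1
      [Ax] p2 ⊢ p2
    [Wk] p1, (p2 ∧ p1) ⊢ (p1 ∨ p1)
      [∨I₂] p1 ⊢ (p1 ∨ p1)
        [Ax] p1 ⊢ p1
  [∧I] p1, p2, (p2 ∧ p1) ⊢ ((p1 ∧ p2) ∧ (p1 ∨ p1))
    [∧I] p1, p2 ⊢ (p1 ∧ p2)
      [Ax] p1 ⊢ p1
      [Ax] p2 ⊢ p2
    [Wk] p1, (p2 ∧ p1) ⊢ (p1 ∨ p1)
      [∨I₂] p1 ⊢ (p1 ∨ p1)
        [Ax] p1 ⊢ p1

Result: YES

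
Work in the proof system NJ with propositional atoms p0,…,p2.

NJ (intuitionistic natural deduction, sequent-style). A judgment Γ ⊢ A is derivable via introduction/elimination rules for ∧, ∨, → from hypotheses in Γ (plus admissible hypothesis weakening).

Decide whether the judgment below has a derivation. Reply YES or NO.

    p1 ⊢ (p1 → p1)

Derivation (root first):
[Wk] p1 ⊢ (p1 → p1)
  [→I]  ⊢ (p1 → p1)
    [Ax] p1 ⊢ p1

Result: YES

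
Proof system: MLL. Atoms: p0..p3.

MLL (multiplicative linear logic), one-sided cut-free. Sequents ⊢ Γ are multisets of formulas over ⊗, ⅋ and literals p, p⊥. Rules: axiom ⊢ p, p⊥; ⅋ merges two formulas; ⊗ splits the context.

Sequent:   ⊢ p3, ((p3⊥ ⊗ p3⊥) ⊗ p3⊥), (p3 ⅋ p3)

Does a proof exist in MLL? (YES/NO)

Proof tree:
[⅋]  ⊢ p3, ((p3⊥ ⊗ p3⊥) ⊗ p3⊥), (p3 ⅋ p3)
  [⊗]  ⊢ p3, p3, p3, ((p3⊥ ⊗ p3⊥) ⊗ p3⊥)
    [⊗]  ⊢ p3, p3, (p3⊥ ⊗ p3⊥)
      [Ax]  ⊢ p3, p3⊥
      [Ax]  ⊢ p3, p3⊥
    [Ax]  ⊢ p3, p3⊥

Result: YES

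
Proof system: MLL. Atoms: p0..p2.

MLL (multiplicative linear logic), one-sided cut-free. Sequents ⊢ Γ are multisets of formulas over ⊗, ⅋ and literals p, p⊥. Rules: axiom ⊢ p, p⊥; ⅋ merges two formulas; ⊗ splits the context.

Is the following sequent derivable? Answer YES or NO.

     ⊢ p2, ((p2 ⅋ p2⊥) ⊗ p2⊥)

Proof tree:
[⊗]  ⊢ p2, ((p2 ⅋ p2⊥) ⊗ p2⊥)
  [⅋]  ⊢ (p2 ⅋ p2⊥)
    [Ax]  ⊢ p2, p2⊥
  [Ax]  ⊢ p2, p2⊥

Result: YES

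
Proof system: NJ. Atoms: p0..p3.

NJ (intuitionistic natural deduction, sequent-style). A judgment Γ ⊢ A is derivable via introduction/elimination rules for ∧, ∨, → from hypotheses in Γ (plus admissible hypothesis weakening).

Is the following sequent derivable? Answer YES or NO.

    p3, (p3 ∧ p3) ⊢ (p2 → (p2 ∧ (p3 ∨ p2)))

Derivation trace:
[Wk] p3, (p3 ∧ p3) ⊢ (p2 → (p2 ∧ (p3 ∨ p2)))
  [→I] p3 ⊢ (p2 → (p2 ∧ (p3 ∨ p2)))
    [∧I] p2, p3 ⊢ (p2 ∧ (p3 ∨ p2))
      [Ax] p2 ⊢ p2
      [∨I₁] p3 ⊢ (p3 ∨ p2)
        [Ax] p3 ⊢ p3

Result: YES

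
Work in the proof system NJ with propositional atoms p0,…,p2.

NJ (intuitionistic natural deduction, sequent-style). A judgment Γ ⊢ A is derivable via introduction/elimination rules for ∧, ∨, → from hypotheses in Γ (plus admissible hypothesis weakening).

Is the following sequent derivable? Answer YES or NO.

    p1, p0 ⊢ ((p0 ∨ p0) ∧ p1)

Derivation trace:
[∧I] p1, p0 ⊢ ((p0 ∨ p0) ∧ p1)
  [∨I₁] p0 ⊢ (p0 ∨ p0)
    [Ax] p0 ⊢ p0
  [Ax] p1 ⊢ p1

Result: YES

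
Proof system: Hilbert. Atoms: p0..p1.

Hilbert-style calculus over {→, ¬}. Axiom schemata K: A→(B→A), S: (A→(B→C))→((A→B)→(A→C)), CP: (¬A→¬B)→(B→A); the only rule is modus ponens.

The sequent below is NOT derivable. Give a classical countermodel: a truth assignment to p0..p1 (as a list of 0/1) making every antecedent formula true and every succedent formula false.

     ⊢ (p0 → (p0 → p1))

Truth-table refutation:
  v=00: Γ:[] Δ:[(p0 → (p0 → p1))=T] refutes=False
  v=01: Γ:[] Δ:[(p0 → (p0 → p1))=T] refutes=False
  v=10: Γ:[] Δ:[(p0 → (p0 → p1))=F] refutes=True  ← countermodel

Result: [1, 0]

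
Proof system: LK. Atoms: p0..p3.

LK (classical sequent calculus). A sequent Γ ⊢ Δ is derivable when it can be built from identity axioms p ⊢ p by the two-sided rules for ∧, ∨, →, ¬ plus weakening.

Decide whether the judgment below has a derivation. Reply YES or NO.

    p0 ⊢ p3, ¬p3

Derivation (root first):
[WL] p0 ⊢ p3, ¬p3
  [¬R]  ⊢ p3, ¬p3
    [Ax] p3 ⊢ p3

Result: YES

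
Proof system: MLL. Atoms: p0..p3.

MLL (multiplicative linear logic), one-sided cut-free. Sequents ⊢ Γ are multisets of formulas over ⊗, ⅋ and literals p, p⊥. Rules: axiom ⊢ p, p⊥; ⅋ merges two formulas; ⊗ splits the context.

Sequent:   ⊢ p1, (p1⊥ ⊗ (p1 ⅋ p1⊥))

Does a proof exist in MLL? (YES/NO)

Derivation trace:
[⊗]  ⊢ p1, (p1⊥ ⊗ (p1 ⅋ p1⊥))
  [Ax]  ⊢ p1, p1⊥
  [⅋]  ⊢ (p1 ⅋ p1⊥)
    [Ax]  ⊢ p1, p1⊥

Result: YES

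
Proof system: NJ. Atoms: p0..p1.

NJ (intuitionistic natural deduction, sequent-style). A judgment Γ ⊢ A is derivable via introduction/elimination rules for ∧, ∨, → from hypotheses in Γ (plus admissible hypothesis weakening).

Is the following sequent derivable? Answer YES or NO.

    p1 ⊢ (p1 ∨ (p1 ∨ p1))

Proof tree:
[∨I₂] p1 ⊢ (p1 ∨ (p1 ∨ p1))
  [∨I₁] p1 ⊢ (p1 ∨ p1)
    [Ax] p1 ⊢ p1

Result: YES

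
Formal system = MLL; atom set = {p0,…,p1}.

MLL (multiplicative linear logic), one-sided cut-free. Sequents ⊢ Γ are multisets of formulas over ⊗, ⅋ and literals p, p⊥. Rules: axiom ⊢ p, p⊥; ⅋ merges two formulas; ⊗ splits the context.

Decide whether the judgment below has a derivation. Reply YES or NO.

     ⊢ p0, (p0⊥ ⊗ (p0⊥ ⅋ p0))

Derivation trace:
[⊗]  ⊢ p0, (p0⊥ ⊗ (p0⊥ ⅋ p0))
  [Ax]  ⊢ p0, p0⊥
  [⅋]  ⊢ (p0⊥ ⅋ p0)
    [Ax]  ⊢ p0, p0⊥

Result: YES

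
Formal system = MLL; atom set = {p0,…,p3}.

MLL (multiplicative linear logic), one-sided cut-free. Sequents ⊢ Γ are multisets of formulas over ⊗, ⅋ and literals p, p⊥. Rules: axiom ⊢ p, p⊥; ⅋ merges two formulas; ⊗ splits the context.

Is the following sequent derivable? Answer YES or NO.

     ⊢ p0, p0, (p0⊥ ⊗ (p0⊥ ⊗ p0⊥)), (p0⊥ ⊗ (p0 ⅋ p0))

Derivation trace:
[⊗]  ⊢ p0, p0, (p0⊥ ⊗ (p0⊥ ⊗ p0⊥)), (p0⊥ ⊗ (p0 ⅋ p0))
  [Ax]  ⊢ p0, p0⊥
  [⅋]  ⊢ p0, (p0⊥ ⊗ (p0⊥ ⊗ p0⊥)), (p0 ⅋ p0)
    [⊗]  ⊢ p0, p0, p0, (p0⊥ ⊗ (p0⊥ ⊗ p0⊥))
      [Ax]  ⊢ p0, p0⊥
      [⊗]  ⊢ p0, p0, (p0⊥ ⊗ p0⊥)
        [Ax]  ⊢ p0, p0⊥
        [Ax]  ⊢ p0, p0⊥

Result: YES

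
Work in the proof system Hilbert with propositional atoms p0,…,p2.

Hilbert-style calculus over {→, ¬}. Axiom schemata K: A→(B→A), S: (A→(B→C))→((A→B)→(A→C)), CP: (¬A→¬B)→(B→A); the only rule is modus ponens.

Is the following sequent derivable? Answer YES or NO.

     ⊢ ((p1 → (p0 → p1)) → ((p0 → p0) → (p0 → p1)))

Truth-table refutation:
  v=000: Γ:[] Δ:[((p1 → (p0 → p1)) → ((p0 → p0) → (p0 → p1)))=T] refutes=False
  v=001: Γ:[] Δ:[((p1 → (p0 → p1)) → ((p0 → p0) → (p0 → p1)))=T] refutes=False
  v=010: Γ:[] Δ:[((p1 → (p0 → p1)) → ((p0 → p0) → (p0 → p1)))=T] refutes=False
  v=011: Γ:[] Δ:[((p1 → (p0 → p1)) → ((p0 → p0) → (p0 → p1)))=T] refutes=False
  v=100: Γ:[] Δ:[((p1 → (p0 → p1)) → ((p0 → p0) → (p0 → p1)))=F] refutes=True  ← countermodel

Result: NO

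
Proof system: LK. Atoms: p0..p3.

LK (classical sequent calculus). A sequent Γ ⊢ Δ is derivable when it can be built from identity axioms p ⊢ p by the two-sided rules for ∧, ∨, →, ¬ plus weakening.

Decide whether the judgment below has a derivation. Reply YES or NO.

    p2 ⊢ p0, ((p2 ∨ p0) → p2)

Derivation (root first):
[→R] p2 ⊢ p0, ((p2 ∨ p0) → p2)
  [∨L] p2, (p2 ∨ p0) ⊢ p2, p0
    [WL] p2, p2 ⊢ p2
      [Ax] p2 ⊢ p2
    [Ax] p0 ⊢ p0

Result: YES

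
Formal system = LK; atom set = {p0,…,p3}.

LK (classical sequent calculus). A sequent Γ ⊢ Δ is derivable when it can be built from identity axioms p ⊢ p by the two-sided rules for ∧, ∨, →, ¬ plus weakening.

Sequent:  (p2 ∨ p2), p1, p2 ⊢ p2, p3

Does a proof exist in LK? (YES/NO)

Proof tree:
[WL] (p2 ∨ p2), p1, p2 ⊢ p2, p3
  [WR] (p2 ∨ p2), p1 ⊢ p2, p3
    [WL] (p2 ∨ p2), p1 ⊢ p2
      [∨L] (p2 ∨ p2) ⊢ p2
        [Ax] p2 ⊢ p2
        [Ax] p2 ⊢ p2

Result: YES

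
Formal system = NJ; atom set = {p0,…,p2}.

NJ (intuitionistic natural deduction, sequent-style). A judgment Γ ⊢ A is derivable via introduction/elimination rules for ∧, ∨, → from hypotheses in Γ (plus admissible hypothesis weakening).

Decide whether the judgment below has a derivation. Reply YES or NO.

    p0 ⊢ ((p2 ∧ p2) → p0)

Derivation (root first):
[→I] p0 ⊢ ((p2 ∧ p2) → p0)
  [Wk] p0, (p2 ∧ p2) ⊢ p0
    [Ax] p0 ⊢ p0

Result: YES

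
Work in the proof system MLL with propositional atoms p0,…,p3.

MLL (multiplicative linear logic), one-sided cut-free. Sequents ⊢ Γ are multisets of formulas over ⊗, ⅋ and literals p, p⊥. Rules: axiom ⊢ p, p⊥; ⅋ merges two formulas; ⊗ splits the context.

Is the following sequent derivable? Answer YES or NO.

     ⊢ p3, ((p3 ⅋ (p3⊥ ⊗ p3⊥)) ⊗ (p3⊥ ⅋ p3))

Proof tree:
[⊗]  ⊢ p3, ((p3 ⅋ (p3⊥ ⊗ p3⊥)) ⊗ (p3⊥ ⅋ p3))
  [⅋]  ⊢ p3, (p3 ⅋ (p3⊥ ⊗ p3⊥))
    [⊗]  ⊢ p3, p3, (p3⊥ ⊗ p3⊥)
      [Ax]  ⊢ p3, p3⊥
      [Ax]  ⊢ p3, p3⊥
  [⅋]  ⊢ (p3⊥ ⅋ p3)
    [Ax]  ⊢ p3, p3⊥

Result: YES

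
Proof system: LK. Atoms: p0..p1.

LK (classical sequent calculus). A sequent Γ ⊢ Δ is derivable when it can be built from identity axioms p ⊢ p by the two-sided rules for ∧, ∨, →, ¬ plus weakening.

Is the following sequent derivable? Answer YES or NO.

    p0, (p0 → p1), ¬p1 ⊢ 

Derivation (root first):
[¬L] p0, (p0 → p1), ¬p1 ⊢ 
  [→L] p0, (p0 → p1) ⊢ p1
    [Ax] p0 ⊢ p0
    [Ax] p1 ⊢ p1

Result: YES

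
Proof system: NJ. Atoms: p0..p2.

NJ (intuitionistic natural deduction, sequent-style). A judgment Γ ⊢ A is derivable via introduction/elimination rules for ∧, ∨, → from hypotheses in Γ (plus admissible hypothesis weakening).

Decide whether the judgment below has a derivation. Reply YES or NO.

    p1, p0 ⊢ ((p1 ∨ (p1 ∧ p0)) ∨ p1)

Derivation (root first):
[∨I₁] p1, p0 ⊢ ((p1 ∨ (p1 ∧ p0)) ∨ p1)
  [∨I₂] p1, p0 ⊢ (p1 ∨ (p1 ∧ p0))
    [∧I] p1, p0 ⊢ (p1 ∧ p0)
      [Ax] p1 ⊢ p1
      [Ax] p0 ⊢ p0

Result: YES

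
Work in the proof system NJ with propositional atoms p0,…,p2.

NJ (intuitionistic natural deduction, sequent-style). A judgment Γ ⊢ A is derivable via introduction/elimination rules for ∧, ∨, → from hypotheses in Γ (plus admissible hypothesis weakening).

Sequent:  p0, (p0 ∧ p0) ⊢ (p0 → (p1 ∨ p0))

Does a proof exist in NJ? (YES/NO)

Derivation trace:
[Wk] p0, (p0 ∧ p0) ⊢ (p0 → (p1 ∨ p0))
  [Wk] p0 ⊢ (p0 → (p1 ∨ p0))
    [→I]  ⊢ (p0 → (p1 ∨ p0))
      [∨I₂] p0 ⊢ (p1 ∨ p0)
        [Ax] p0 ⊢ p0

Result: YES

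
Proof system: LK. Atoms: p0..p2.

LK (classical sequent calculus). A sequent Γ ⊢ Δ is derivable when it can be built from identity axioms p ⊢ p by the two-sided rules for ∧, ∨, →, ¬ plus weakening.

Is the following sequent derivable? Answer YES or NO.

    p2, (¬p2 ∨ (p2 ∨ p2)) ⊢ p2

Derivation (root first):
[∨L] p2, (¬p2 ∨ (p2 ∨ p2)) ⊢ p2
  [¬L] p2, ¬p2 ⊢ 
    [Ax] p2 ⊢ p2
  [∨L] (p2 ∨ p2) ⊢ p2
    [Ax] p2 ⊢ p2
    [Ax] p2 ⊢ p2

Result: YES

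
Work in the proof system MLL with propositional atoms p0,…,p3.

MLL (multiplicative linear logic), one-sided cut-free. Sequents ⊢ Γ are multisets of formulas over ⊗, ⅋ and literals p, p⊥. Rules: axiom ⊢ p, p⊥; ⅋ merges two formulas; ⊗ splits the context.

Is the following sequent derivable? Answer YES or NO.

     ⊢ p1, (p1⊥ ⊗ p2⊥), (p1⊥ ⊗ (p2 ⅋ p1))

Proof tree:
[⊗]  ⊢ p1, (p1⊥ ⊗ p2⊥), (p1⊥ ⊗ (p2 ⅋ p1))
  [Ax]  ⊢ p1, p1⊥
  [⅋]  ⊢ (p1⊥ ⊗ p2⊥), (p2 ⅋ p1)
    [⊗]  ⊢ p1, p2, (p1⊥ ⊗ p2⊥)
      [Ax]  ⊢ p1, p1⊥
      [Ax]  ⊢ p2, p2⊥

Result: YES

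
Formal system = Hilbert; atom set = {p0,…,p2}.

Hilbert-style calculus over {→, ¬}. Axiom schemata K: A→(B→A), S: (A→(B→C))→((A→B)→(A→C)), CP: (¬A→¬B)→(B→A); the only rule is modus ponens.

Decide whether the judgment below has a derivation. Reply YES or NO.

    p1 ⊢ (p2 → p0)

Search for a countermodel by truth-table:
  v=000: Γ:[p1=F] Δ:[(p2 → p0)=T] refutes=False
  v=001: Γ:[p1=F] Δ:[(p2 → p0)=F] refutes=False
  v=010: Γ:[p1=T] Δ:[(p2 → p0)=T] refutes=False
  v=011: Γ:[p1=T] Δ:[(p2 → p0)=F] refutes=True  ← countermodel

Result: NO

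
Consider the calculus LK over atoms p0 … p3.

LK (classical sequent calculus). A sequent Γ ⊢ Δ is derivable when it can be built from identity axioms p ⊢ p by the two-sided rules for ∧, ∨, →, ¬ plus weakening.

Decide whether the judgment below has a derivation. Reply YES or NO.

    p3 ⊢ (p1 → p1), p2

Derivation (root first):
[WR] p3 ⊢ (p1 → p1), p2
  [→R] p3 ⊢ (p1 → p1)
    [WL] p1, p3 ⊢ p1
      [Ax] p1 ⊢ p1

Result: YES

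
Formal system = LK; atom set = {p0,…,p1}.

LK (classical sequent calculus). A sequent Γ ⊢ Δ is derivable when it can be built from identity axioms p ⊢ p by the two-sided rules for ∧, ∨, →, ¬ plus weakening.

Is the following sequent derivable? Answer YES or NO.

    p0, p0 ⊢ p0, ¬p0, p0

Derivation trace:
[WL] p0, p0 ⊢ p0, ¬p0, p0
  [WR] p0 ⊢ p0, ¬p0, p0
    [¬R] p0 ⊢ p0, ¬p0
      [WL] p0, p0 ⊢ p0
        [Ax] p0 ⊢ p0

Result: YES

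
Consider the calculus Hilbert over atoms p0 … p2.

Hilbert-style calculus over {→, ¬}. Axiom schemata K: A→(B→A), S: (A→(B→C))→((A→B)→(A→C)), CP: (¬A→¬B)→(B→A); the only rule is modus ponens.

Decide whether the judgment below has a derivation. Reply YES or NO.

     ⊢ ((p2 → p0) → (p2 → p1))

Search for a countermodel by truth-table:
  v=000: Γ:[] Δ:[((p2 → p0) → (p2 → p1))=T] refutes=False
  v=001: Γ:[] Δ:[((p2 → p0) → (p2 → p1))=T] refutes=False
  v=010: Γ:[] Δ:[((p2 → p0) → (p2 → p1))=T] refutes=False
  v=011: Γ:[] Δ:[((p2 → p0) → (p2 → p1))=T] refutes=False
  v=100: Γ:[] Δ:[((p2 → p0) → (p2 → p1))=T] refutes=False
  v=101: Γ:[] Δ:[((p2 → p0) → (p2 → p1))=F] refutes=True  ← countermodel

Result: NO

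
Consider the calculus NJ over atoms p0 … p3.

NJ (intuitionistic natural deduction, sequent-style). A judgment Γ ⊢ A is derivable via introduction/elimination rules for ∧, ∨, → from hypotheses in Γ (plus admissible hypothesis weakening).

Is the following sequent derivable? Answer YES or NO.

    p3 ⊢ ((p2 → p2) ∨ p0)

Proof tree:
[∨I₁] p3 ⊢ ((p2 → p2) ∨ p0)
  [Wk] p3 ⊢ (p2 → p2)
    [→I]  ⊢ (p2 → p2)
      [Ax] p2 ⊢ p2

Result: YES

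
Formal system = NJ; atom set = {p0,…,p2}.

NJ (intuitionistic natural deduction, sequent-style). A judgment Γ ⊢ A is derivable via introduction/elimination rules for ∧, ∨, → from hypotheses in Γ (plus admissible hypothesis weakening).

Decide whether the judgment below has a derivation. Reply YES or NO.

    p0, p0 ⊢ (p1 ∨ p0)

Derivation (root first):
[∨I₂] p0, p0 ⊢ (p1 ∨ p0)
  [Wk] p0, p0 ⊢ p0
    [Ax] p0 ⊢ p0

Result: YES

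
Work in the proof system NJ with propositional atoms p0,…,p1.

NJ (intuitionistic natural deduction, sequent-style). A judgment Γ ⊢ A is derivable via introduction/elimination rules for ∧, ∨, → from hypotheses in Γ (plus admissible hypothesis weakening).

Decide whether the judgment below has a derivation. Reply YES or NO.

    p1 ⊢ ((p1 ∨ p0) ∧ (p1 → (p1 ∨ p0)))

Proof tree:
[∧I] p1 ⊢ ((p1 ∨ p0) ∧ (p1 → (p1 ∨ p0)))
  [∨I₁] p1 ⊢ (p1 ∨ p0)
    [Ax] p1 ⊢ p1
  [→I]  ⊢ (p1 → (p1 ∨ p0))
    [∨I₁] p1 ⊢ (p1 ∨ p0)
      [Ax] p1 ⊢ p1

Result: YES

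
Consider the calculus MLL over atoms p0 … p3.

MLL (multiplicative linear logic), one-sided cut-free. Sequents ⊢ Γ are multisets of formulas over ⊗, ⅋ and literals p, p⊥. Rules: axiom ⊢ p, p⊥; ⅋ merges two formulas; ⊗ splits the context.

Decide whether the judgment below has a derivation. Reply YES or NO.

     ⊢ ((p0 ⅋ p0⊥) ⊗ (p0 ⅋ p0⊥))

Derivation (root first):
[⊗]  ⊢ ((p0 ⅋ p0⊥) ⊗ (p0 ⅋ p0⊥))
  [⅋]  ⊢ (p0 ⅋ p0⊥)
    [Ax]  ⊢ p0, p0⊥
  [⅋]  ⊢ (p0 ⅋ p0⊥)
    [Ax]  ⊢ p0, p0⊥

Result: YES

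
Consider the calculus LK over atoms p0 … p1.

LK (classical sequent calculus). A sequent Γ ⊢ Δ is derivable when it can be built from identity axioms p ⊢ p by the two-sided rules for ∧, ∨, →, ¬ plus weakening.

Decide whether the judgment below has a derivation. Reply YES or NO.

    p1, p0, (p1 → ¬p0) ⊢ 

Derivation (root first):
[→L] p1, p0, (p1 → ¬p0) ⊢ 
  [Ax] p1 ⊢ p1
  [¬L] p0, ¬p0 ⊢ 
    [Ax] p0 ⊢ p0

Result: YES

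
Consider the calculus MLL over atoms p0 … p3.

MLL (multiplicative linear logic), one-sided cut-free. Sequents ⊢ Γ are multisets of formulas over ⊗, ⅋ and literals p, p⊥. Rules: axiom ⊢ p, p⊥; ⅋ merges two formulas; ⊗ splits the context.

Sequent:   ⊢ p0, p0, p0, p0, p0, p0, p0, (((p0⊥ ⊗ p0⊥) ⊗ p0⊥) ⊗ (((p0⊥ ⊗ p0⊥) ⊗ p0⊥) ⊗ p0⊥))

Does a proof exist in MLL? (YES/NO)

Proof tree:
[⊗]  ⊢ p0, p0, p0, p0, p0, p0, p0, (((p0⊥ ⊗ p0⊥) ⊗ p0⊥) ⊗ (((p0⊥ ⊗ p0⊥) ⊗ p0⊥) ⊗ p0⊥))
  [⊗]  ⊢ p0, p0, p0, ((p0⊥ ⊗ p0⊥) ⊗ p0⊥)
    [⊗]  ⊢ p0, p0, (p0⊥ ⊗ p0⊥)
      [Ax]  ⊢ p0, p0⊥
      [Ax]  ⊢ p0, p0⊥
    [Ax]  ⊢ p0, p0⊥
  [⊗]  ⊢ p0, p0, p0, p0, (((p0⊥ ⊗ p0⊥) ⊗ p0⊥) ⊗ p0⊥)
    [⊗]  ⊢ p0, p0, p0, ((p0⊥ ⊗ p0⊥) ⊗ p0⊥)
      [⊗]  ⊢ p0, p0, (p0⊥ ⊗ p0⊥)
        [Ax]  ⊢ p0, p0⊥
        [Ax]  ⊢ p0, p0⊥
      [Ax]  ⊢ p0, p0⊥
    [Ax]  ⊢ p0, p0⊥

Result: YES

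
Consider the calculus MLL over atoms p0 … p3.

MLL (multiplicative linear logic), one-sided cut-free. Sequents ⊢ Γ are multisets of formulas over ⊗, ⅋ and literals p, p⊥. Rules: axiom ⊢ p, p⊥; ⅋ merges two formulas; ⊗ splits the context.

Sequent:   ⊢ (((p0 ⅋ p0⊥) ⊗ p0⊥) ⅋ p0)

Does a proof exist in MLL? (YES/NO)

Proof tree:
[⅋]  ⊢ (((p0 ⅋ p0⊥) ⊗ p0⊥) ⅋ p0)
  [⊗]  ⊢ p0, ((p0 ⅋ p0⊥) ⊗ p0⊥)
    [⅋]  ⊢ (p0 ⅋ p0⊥)
      [Ax]  ⊢ p0, p0⊥
    [Ax]  ⊢ p0, p0⊥

Result: YES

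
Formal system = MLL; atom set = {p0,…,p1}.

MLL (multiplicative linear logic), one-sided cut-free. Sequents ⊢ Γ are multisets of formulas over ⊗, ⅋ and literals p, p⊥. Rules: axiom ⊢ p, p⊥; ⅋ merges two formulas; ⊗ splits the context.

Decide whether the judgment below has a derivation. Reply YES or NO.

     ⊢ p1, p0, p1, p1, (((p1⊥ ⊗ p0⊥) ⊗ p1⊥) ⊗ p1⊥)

Derivation trace:
[⊗]  ⊢ p1, p0, p1, p1, (((p1⊥ ⊗ p0⊥) ⊗ p1⊥) ⊗ p1⊥)
  [⊗]  ⊢ p1, p0, p1, ((p1⊥ ⊗ p0⊥) ⊗ p1⊥)
    [⊗]  ⊢ p1, p0, (p1⊥ ⊗ p0⊥)
      [Ax]  ⊢ p1, p1⊥
      [Ax]  ⊢ p0, p0⊥
    [Ax]  ⊢ p1, p1⊥
  [Ax]  ⊢ p1, p1⊥

Result: YES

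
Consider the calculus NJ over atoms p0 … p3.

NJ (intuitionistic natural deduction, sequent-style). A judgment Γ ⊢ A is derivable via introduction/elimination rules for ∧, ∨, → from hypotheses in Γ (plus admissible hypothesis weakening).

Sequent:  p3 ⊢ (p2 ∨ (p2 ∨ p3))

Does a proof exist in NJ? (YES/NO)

Derivation trace:
[∨I₂] p3 ⊢ (p2 ∨ (p2 ∨ p3))
  [∨I₂] p3 ⊢ (p2 ∨ p3)
    [Ax] p3 ⊢ p3

Result: YES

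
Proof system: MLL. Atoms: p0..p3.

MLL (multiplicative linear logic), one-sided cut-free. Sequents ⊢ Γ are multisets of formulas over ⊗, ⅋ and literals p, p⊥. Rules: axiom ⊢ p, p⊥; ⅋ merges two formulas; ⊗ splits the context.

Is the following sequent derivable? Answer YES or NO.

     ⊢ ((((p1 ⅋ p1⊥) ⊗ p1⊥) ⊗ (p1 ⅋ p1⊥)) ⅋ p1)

Proof tree:
[⅋]  ⊢ ((((p1 ⅋ p1⊥) ⊗ p1⊥) ⊗ (p1 ⅋ p1⊥)) ⅋ p1)
  [⊗]  ⊢ p1, (((p1 ⅋ p1⊥) ⊗ p1⊥) ⊗ (p1 ⅋ p1⊥))
    [⊗]  ⊢ p1, ((p1 ⅋ p1⊥) ⊗ p1⊥)
      [⅋]  ⊢ (p1 ⅋ p1⊥)
        [Ax]  ⊢ p1, p1⊥
      [Ax]  ⊢ p1, p1⊥
    [⅋]  ⊢ (p1 ⅋ p1⊥)
      [Ax]  ⊢ p1, p1⊥

Result: YES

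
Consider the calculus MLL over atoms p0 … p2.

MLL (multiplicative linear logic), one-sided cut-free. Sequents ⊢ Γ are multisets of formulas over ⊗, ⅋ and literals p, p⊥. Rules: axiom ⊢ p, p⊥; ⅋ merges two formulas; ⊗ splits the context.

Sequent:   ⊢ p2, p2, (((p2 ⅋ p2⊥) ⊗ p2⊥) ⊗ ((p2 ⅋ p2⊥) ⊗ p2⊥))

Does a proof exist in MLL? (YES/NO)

Derivation trace:
[⊗]  ⊢ p2, p2, (((p2 ⅋ p2⊥) ⊗ p2⊥) ⊗ ((p2 ⅋ p2⊥) ⊗ p2⊥))
  [⊗]  ⊢ p2, ((p2 ⅋ p2⊥) ⊗ p2⊥)
    [⅋]  ⊢ (p2 ⅋ p2⊥)
      [Ax]  ⊢ p2, p2⊥
    [Ax]  ⊢ p2, p2⊥
  [⊗]  ⊢ p2, ((p2 ⅋ p2⊥) ⊗ p2⊥)
    [⅋]  ⊢ (p2 ⅋ p2⊥)
      [Ax]  ⊢ p2, p2⊥
    [Ax]  ⊢ p2, p2⊥

Result: YES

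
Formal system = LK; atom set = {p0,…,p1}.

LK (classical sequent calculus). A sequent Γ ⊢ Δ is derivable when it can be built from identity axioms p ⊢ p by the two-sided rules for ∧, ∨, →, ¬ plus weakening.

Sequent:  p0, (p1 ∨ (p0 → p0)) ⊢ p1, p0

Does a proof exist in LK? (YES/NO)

Derivation (root first):
[∨L] p0, (p1 ∨ (p0 → p0)) ⊢ p1, p0
  [Ax] p1 ⊢ p1
  [→L] p0, (p0 → p0) ⊢ p0
    [Ax] p0 ⊢ p0
    [Ax] p0 ⊢ p0

Result: YES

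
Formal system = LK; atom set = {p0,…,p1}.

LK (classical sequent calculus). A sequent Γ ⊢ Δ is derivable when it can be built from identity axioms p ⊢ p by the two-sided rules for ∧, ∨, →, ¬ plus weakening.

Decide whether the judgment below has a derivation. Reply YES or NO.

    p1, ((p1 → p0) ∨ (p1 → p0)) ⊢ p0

Derivation (root first):
[∨L] p1, ((p1 → p0) ∨ (p1 → p0)) ⊢ p0
  [→L] p1, (p1 → p0) ⊢ p0
    [Ax] p1 ⊢ p1
    [Ax] p0 ⊢ p0
  [→L] p1, (p1 → p0) ⊢ p0
    [Ax] p1 ⊢ p1
    [Ax] p0 ⊢ p0

Result: YES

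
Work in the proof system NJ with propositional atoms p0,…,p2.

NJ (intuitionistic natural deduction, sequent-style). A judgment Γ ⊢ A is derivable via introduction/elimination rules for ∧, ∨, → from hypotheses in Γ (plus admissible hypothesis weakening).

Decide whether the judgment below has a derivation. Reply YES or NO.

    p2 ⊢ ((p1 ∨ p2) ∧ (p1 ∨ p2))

Derivation trace:
[∧I] p2 ⊢ ((p1 ∨ p2) ∧ (p1 ∨ p2))
  [∨I₂] p2 ⊢ (p1 ∨ p2)
    [Ax] p2 ⊢ p2
  [∨I₂] p2 ⊢ (p1 ∨ p2)
    [Ax] p2 ⊢ p2

Result: YES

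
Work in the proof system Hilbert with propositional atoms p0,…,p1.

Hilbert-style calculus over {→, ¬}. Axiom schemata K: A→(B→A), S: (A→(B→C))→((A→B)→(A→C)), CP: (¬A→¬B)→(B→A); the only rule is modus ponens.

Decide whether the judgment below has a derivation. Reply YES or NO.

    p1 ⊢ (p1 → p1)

Derivation trace:
[MP] p1 ⊢ (p1 → p1)
  [K]  ⊢ (p1 → (p1 → p1))
  [MP] p1 ⊢ p1
    [MP] p1 ⊢ (p1 → p1)
      [K]  ⊢ (p1 → (p1 → p1))
      [Hyp] p1 ⊢ p1
    [Hyp] p1 ⊢ p1

Result: YES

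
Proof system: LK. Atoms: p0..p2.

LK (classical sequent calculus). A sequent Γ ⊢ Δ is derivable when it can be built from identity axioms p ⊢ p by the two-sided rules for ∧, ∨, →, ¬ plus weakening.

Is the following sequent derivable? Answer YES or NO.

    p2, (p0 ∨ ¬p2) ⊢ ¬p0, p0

Derivation (root first):
[∨L] p2, (p0 ∨ ¬p2) ⊢ ¬p0, p0
  [¬R] p0 ⊢ p0, ¬p0
    [WL] p0, p0 ⊢ p0
      [Ax] p0 ⊢ p0
  [¬L] p2, ¬p2 ⊢ 
    [Ax] p2 ⊢ p2

Result: YES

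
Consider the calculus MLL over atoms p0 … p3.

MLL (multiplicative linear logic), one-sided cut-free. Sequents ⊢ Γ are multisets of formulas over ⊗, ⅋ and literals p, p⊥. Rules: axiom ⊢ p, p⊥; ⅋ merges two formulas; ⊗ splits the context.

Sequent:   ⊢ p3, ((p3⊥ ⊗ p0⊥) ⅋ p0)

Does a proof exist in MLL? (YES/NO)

Derivation (root first):
[⅋]  ⊢ p3, ((p3⊥ ⊗ p0⊥) ⅋ p0)
  [⊗]  ⊢ p3, p0, (p3⊥ ⊗ p0⊥)
    [Ax]  ⊢ p3, p3⊥
    [Ax]  ⊢ p0, p0⊥

Result: YES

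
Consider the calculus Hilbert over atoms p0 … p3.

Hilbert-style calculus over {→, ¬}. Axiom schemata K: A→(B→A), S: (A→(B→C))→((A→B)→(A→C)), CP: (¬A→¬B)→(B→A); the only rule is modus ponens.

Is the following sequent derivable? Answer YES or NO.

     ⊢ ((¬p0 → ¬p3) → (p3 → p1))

Search for a countermodel by truth-table:
  v=0000: Γ:[] Δ:[((¬p0 → ¬p3) → (p3 → p1))=T] refutes=False
  v=0001: Γ:[] Δ:[((¬p0 → ¬p3) → (p3 → p1))=T] refutes=False
  v=0010: Γ:[] Δ:[((¬p0 → ¬p3) → (p3 → p1))=T] refutes=False
  v=0011: Γ:[] Δ:[((¬p0 → ¬p3) → (p3 → p1))=T] refutes=False
  v=0100: Γ:[] Δ:[((¬p0 → ¬p3) → (p3 → p1))=T] refutes=False
  v=0101: Γ:[] Δ:[((¬p0 → ¬p3) → (p3 → p1))=T] refutes=False
  v=0110: Γ:[] Δ:[((¬p0 → ¬p3) → (p3 → p1))=T] refutes=False
  v=0111: Γ:[] Δ:[((¬p0 → ¬p3) → (p3 → p1))=T] refutes=False
  v=1000: Γ:[] Δ:[((¬p0 → ¬p3) → (p3 → p1))=T] refutes=False
  v=1001: Γ:[] Δ:[((¬p0 → ¬p3) → (p3 → p1))=F] refutes=True  ← countermodel

Result: NO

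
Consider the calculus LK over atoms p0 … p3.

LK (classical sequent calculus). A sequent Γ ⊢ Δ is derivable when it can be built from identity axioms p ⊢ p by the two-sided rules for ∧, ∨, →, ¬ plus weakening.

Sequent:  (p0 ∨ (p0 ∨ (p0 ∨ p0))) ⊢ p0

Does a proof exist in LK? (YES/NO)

Derivation trace:
[∨L] (p0 ∨ (p0 ∨ (p0 ∨ p0))) ⊢ p0
  [Ax] p0 ⊢ p0
  [∨L] (p0 ∨ (p0 ∨ p0)) ⊢ p0
    [Ax] p0 ⊢ p0
    [∨L] (p0 ∨ p0) ⊢ p0
      [Ax] p0 ⊢ p0
      [Ax] p0 ⊢ p0

Result: YES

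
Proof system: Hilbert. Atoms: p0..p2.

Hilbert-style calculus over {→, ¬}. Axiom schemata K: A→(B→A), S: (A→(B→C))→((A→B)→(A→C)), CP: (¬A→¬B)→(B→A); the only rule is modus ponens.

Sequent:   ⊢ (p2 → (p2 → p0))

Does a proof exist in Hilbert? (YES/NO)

Search for a countermodel by truth-table:
  v=000: Γ:[] Δ:[(p2 → (p2 → p0))=T] refutes=False
  v=001: Γ:[] Δ:[(p2 → (p2 → p0))=F] refutes=True  ← countermodel

Result: NO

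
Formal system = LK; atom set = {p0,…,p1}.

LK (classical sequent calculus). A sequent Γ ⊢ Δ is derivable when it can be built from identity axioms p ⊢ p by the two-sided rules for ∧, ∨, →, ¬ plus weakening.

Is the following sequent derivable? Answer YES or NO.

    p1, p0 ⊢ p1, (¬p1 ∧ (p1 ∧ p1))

Derivation (root first):
[∧R] p1, p0 ⊢ p1, (¬p1 ∧ (p1 ∧ p1))
  [¬R]  ⊢ p1, ¬p1
    [Ax] p1 ⊢ p1
  [∧R] p1, p0 ⊢ (p1 ∧ p1)
    [WL] p1, p0 ⊢ p1
      [Ax] p1 ⊢ p1
    [Ax] p1 ⊢ p1

Result: YES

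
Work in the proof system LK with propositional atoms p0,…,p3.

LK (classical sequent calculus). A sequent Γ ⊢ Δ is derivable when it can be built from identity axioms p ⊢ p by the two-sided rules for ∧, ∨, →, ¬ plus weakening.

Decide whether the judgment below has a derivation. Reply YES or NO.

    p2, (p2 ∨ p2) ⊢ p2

Derivation (root first):
[∨L] p2, (p2 ∨ p2) ⊢ p2
  [WL] p2, p2 ⊢ p2
    [Ax] p2 ⊢ p2
  [Ax] p2 ⊢ p2

Result: YES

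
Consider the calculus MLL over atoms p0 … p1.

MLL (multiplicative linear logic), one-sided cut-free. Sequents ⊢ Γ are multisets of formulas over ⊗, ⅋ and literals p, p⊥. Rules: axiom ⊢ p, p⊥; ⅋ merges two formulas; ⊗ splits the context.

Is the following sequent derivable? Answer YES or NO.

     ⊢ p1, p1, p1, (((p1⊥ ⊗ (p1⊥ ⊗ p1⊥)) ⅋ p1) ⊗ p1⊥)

Derivation (root first):
[⊗]  ⊢ p1, p1, p1, (((p1⊥ ⊗ (p1⊥ ⊗ p1⊥)) ⅋ p1) ⊗ p1⊥)
  [⅋]  ⊢ p1, p1, ((p1⊥ ⊗ (p1⊥ ⊗ p1⊥)) ⅋ p1)
    [⊗]  ⊢ p1, p1, p1, (p1⊥ ⊗ (p1⊥ ⊗ p1⊥))
      [Ax]  ⊢ p1, p1⊥
      [⊗]  ⊢ p1, p1, (p1⊥ ⊗ p1⊥)
        [Ax]  ⊢ p1, p1⊥
        [Ax]  ⊢ p1, p1⊥
  [Ax]  ⊢ p1, p1⊥

Result: YES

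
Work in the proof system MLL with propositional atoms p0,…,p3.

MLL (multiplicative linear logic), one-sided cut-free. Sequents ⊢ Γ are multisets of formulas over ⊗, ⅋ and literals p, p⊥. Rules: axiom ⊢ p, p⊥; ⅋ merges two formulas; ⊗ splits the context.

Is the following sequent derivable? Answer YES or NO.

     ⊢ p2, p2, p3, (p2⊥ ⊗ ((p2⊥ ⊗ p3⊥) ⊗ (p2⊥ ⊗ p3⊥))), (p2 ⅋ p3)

Proof tree:
[⅋]  ⊢ p2, p2, p3, (p2⊥ ⊗ ((p2⊥ ⊗ p3⊥) ⊗ (p2⊥ ⊗ p3⊥))), (p2 ⅋ p3)
  [⊗]  ⊢ p2, p2, p3, p2, p3, (p2⊥ ⊗ ((p2⊥ ⊗ p3⊥) ⊗ (p2⊥ ⊗ p3⊥)))
    [Ax]  ⊢ p2, p2⊥
    [⊗]  ⊢ p2, p3, p2, p3, ((p2⊥ ⊗ p3⊥) ⊗ (p2⊥ ⊗ p3⊥))
      [⊗]  ⊢ p2, p3, (p2⊥ ⊗ p3⊥)
        [Ax]  ⊢ p2, p2⊥
        [Ax]  ⊢ p3, p3⊥
      [⊗]  ⊢ p2, p3, (p2⊥ ⊗ p3⊥)
        [Ax]  ⊢ p2, p2⊥
        [Ax]  ⊢ p3, p3⊥

Result: YES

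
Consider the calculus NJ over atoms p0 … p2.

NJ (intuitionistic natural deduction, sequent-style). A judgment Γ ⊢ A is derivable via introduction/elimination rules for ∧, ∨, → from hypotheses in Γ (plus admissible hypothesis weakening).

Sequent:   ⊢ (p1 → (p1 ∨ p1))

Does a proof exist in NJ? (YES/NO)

Derivation (root first):
[→I]  ⊢ (p1 → (p1 ∨ p1))
  [∨I₂] p1 ⊢ (p1 ∨ p1)
    [Ax] p1 ⊢ p1

Result: YES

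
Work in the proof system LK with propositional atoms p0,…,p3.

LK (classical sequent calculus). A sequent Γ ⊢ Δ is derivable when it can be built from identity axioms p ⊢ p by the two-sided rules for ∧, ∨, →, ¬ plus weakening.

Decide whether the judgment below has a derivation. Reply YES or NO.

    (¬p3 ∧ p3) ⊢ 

Proof tree:
[∧L] (¬p3 ∧ p3) ⊢ 
  [¬L] p3, ¬p3 ⊢ 
    [Ax] p3 ⊢ p3

Result: YES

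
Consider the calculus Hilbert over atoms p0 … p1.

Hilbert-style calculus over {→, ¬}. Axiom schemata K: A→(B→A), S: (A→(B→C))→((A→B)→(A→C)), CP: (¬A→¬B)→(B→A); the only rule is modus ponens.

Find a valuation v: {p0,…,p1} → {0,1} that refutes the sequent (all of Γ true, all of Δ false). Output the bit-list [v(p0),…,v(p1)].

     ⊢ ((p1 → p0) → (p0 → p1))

Enumerate valuations to refute Γ ⊢ Δ:
  v=00: Γ:[] Δ:[((p1 → p0) → (p0 → p1))=T] refutes=False
  v=01: Γ:[] Δ:[((p1 → p0) → (p0 → p1))=T] refutes=False
  v=10: Γ:[] Δ:[((p1 → p0) → (p0 → p1))=F] refutes=True  ← countermodel

Result: [1, 0]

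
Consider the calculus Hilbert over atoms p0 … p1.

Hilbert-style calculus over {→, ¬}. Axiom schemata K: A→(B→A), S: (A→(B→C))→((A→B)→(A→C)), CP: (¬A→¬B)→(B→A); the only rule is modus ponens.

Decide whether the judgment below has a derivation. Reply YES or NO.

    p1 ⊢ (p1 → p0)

Search for a countermodel by truth-table:
  v=00: Γ:[p1=F] Δ:[(p1 → p0)=T] refutes=False
  v=01: Γ:[p1=T] Δ:[(p1 → p0)=F] refutes=True  ← countermodel

Result: NO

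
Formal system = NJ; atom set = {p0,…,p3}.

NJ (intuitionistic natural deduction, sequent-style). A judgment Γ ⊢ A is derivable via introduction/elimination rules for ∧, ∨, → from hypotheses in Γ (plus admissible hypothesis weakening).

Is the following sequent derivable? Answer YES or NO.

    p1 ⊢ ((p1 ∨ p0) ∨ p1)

Proof tree:
[∨I₁] p1 ⊢ ((p1 ∨ p0) ∨ p1)
  [∨I₁] p1 ⊢ (p1 ∨ p0)
    [Ax] p1 ⊢ p1

Result: YES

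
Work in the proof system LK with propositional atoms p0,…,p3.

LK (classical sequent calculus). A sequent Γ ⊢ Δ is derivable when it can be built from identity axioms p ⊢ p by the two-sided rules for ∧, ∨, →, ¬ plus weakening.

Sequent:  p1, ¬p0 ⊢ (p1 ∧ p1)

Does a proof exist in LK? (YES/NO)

Derivation trace:
[¬L] p1, ¬p0 ⊢ (p1 ∧ p1)
  [WR] p1 ⊢ (p1 ∧ p1), p0
    [∧R] p1 ⊢ (p1 ∧ p1)
      [Ax] p1 ⊢ p1
      [Ax] p1 ⊢ p1

Result: YES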